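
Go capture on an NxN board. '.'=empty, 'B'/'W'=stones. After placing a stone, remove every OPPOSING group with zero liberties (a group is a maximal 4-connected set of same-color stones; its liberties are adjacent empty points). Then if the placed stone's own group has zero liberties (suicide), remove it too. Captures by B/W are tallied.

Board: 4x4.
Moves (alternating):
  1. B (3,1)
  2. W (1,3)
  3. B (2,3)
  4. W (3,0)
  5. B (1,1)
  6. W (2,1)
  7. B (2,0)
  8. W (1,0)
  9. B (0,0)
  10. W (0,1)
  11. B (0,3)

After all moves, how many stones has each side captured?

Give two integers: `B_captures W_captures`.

Move 1: B@(3,1) -> caps B=0 W=0
Move 2: W@(1,3) -> caps B=0 W=0
Move 3: B@(2,3) -> caps B=0 W=0
Move 4: W@(3,0) -> caps B=0 W=0
Move 5: B@(1,1) -> caps B=0 W=0
Move 6: W@(2,1) -> caps B=0 W=0
Move 7: B@(2,0) -> caps B=1 W=0
Move 8: W@(1,0) -> caps B=1 W=0
Move 9: B@(0,0) -> caps B=2 W=0
Move 10: W@(0,1) -> caps B=2 W=0
Move 11: B@(0,3) -> caps B=2 W=0

Answer: 2 0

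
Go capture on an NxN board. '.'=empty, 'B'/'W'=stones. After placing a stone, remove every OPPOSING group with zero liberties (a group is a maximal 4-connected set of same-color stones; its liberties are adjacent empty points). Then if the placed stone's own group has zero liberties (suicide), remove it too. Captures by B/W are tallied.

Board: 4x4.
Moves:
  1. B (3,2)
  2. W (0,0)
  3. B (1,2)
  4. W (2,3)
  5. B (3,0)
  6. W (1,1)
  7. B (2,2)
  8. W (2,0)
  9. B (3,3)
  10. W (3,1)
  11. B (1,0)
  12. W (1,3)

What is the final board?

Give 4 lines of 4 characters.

Answer: W...
.WBW
W.BW
.WBB

Derivation:
Move 1: B@(3,2) -> caps B=0 W=0
Move 2: W@(0,0) -> caps B=0 W=0
Move 3: B@(1,2) -> caps B=0 W=0
Move 4: W@(2,3) -> caps B=0 W=0
Move 5: B@(3,0) -> caps B=0 W=0
Move 6: W@(1,1) -> caps B=0 W=0
Move 7: B@(2,2) -> caps B=0 W=0
Move 8: W@(2,0) -> caps B=0 W=0
Move 9: B@(3,3) -> caps B=0 W=0
Move 10: W@(3,1) -> caps B=0 W=1
Move 11: B@(1,0) -> caps B=0 W=1
Move 12: W@(1,3) -> caps B=0 W=1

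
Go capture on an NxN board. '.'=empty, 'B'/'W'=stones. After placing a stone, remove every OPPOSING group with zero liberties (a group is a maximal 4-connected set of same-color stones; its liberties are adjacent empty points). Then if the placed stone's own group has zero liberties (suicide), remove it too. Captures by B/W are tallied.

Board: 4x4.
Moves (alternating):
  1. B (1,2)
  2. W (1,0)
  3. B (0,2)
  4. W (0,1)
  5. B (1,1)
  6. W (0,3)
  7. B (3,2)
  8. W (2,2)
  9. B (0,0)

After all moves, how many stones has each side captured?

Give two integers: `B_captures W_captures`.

Move 1: B@(1,2) -> caps B=0 W=0
Move 2: W@(1,0) -> caps B=0 W=0
Move 3: B@(0,2) -> caps B=0 W=0
Move 4: W@(0,1) -> caps B=0 W=0
Move 5: B@(1,1) -> caps B=0 W=0
Move 6: W@(0,3) -> caps B=0 W=0
Move 7: B@(3,2) -> caps B=0 W=0
Move 8: W@(2,2) -> caps B=0 W=0
Move 9: B@(0,0) -> caps B=1 W=0

Answer: 1 0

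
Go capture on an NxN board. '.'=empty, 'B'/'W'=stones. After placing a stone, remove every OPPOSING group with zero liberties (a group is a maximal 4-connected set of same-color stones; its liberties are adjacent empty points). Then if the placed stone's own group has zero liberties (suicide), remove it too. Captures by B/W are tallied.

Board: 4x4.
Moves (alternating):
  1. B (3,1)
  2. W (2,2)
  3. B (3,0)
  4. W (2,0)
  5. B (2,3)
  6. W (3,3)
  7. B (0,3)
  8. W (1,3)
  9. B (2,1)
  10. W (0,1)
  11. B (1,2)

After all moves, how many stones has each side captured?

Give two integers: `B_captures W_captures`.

Answer: 0 1

Derivation:
Move 1: B@(3,1) -> caps B=0 W=0
Move 2: W@(2,2) -> caps B=0 W=0
Move 3: B@(3,0) -> caps B=0 W=0
Move 4: W@(2,0) -> caps B=0 W=0
Move 5: B@(2,3) -> caps B=0 W=0
Move 6: W@(3,3) -> caps B=0 W=0
Move 7: B@(0,3) -> caps B=0 W=0
Move 8: W@(1,3) -> caps B=0 W=1
Move 9: B@(2,1) -> caps B=0 W=1
Move 10: W@(0,1) -> caps B=0 W=1
Move 11: B@(1,2) -> caps B=0 W=1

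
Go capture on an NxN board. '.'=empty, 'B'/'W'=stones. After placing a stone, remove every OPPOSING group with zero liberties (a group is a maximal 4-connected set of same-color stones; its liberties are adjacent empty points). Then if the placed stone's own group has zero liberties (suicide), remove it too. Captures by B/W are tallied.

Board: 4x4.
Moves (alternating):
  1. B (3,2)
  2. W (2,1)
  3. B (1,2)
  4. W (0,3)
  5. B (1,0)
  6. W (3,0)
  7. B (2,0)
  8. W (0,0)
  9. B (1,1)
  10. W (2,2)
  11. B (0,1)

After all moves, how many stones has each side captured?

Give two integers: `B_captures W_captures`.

Move 1: B@(3,2) -> caps B=0 W=0
Move 2: W@(2,1) -> caps B=0 W=0
Move 3: B@(1,2) -> caps B=0 W=0
Move 4: W@(0,3) -> caps B=0 W=0
Move 5: B@(1,0) -> caps B=0 W=0
Move 6: W@(3,0) -> caps B=0 W=0
Move 7: B@(2,0) -> caps B=0 W=0
Move 8: W@(0,0) -> caps B=0 W=0
Move 9: B@(1,1) -> caps B=0 W=0
Move 10: W@(2,2) -> caps B=0 W=0
Move 11: B@(0,1) -> caps B=1 W=0

Answer: 1 0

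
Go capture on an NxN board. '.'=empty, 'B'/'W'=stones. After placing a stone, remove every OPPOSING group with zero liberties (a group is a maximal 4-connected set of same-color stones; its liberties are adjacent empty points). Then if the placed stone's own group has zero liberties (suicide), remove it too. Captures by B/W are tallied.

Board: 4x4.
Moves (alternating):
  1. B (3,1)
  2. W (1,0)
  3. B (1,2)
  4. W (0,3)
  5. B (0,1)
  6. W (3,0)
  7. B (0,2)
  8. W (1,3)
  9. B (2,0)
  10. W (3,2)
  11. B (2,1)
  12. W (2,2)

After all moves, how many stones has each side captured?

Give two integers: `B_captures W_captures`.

Answer: 1 0

Derivation:
Move 1: B@(3,1) -> caps B=0 W=0
Move 2: W@(1,0) -> caps B=0 W=0
Move 3: B@(1,2) -> caps B=0 W=0
Move 4: W@(0,3) -> caps B=0 W=0
Move 5: B@(0,1) -> caps B=0 W=0
Move 6: W@(3,0) -> caps B=0 W=0
Move 7: B@(0,2) -> caps B=0 W=0
Move 8: W@(1,3) -> caps B=0 W=0
Move 9: B@(2,0) -> caps B=1 W=0
Move 10: W@(3,2) -> caps B=1 W=0
Move 11: B@(2,1) -> caps B=1 W=0
Move 12: W@(2,2) -> caps B=1 W=0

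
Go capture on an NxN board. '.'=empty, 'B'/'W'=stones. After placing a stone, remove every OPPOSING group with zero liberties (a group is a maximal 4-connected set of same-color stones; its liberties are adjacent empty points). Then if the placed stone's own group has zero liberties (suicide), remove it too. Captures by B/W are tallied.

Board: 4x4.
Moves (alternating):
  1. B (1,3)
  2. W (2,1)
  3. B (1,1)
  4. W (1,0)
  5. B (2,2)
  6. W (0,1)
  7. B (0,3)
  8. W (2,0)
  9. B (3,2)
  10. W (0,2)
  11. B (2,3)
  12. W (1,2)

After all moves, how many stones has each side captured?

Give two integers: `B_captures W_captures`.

Answer: 0 1

Derivation:
Move 1: B@(1,3) -> caps B=0 W=0
Move 2: W@(2,1) -> caps B=0 W=0
Move 3: B@(1,1) -> caps B=0 W=0
Move 4: W@(1,0) -> caps B=0 W=0
Move 5: B@(2,2) -> caps B=0 W=0
Move 6: W@(0,1) -> caps B=0 W=0
Move 7: B@(0,3) -> caps B=0 W=0
Move 8: W@(2,0) -> caps B=0 W=0
Move 9: B@(3,2) -> caps B=0 W=0
Move 10: W@(0,2) -> caps B=0 W=0
Move 11: B@(2,3) -> caps B=0 W=0
Move 12: W@(1,2) -> caps B=0 W=1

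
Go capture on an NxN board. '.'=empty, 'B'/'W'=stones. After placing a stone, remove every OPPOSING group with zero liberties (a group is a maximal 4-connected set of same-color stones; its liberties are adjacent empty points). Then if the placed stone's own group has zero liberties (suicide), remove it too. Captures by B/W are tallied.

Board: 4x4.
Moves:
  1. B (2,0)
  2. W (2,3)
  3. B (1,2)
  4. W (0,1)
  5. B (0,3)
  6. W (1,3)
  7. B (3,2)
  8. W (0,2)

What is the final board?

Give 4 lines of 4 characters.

Answer: .WW.
..BW
B..W
..B.

Derivation:
Move 1: B@(2,0) -> caps B=0 W=0
Move 2: W@(2,3) -> caps B=0 W=0
Move 3: B@(1,2) -> caps B=0 W=0
Move 4: W@(0,1) -> caps B=0 W=0
Move 5: B@(0,3) -> caps B=0 W=0
Move 6: W@(1,3) -> caps B=0 W=0
Move 7: B@(3,2) -> caps B=0 W=0
Move 8: W@(0,2) -> caps B=0 W=1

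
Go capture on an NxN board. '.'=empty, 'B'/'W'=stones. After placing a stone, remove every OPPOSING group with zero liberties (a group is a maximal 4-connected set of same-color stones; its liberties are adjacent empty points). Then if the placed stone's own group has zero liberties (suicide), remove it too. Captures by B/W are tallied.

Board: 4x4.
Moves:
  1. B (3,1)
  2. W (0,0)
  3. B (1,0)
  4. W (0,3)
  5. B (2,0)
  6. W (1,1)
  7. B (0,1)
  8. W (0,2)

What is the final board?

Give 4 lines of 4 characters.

Answer: .BWW
BW..
B...
.B..

Derivation:
Move 1: B@(3,1) -> caps B=0 W=0
Move 2: W@(0,0) -> caps B=0 W=0
Move 3: B@(1,0) -> caps B=0 W=0
Move 4: W@(0,3) -> caps B=0 W=0
Move 5: B@(2,0) -> caps B=0 W=0
Move 6: W@(1,1) -> caps B=0 W=0
Move 7: B@(0,1) -> caps B=1 W=0
Move 8: W@(0,2) -> caps B=1 W=0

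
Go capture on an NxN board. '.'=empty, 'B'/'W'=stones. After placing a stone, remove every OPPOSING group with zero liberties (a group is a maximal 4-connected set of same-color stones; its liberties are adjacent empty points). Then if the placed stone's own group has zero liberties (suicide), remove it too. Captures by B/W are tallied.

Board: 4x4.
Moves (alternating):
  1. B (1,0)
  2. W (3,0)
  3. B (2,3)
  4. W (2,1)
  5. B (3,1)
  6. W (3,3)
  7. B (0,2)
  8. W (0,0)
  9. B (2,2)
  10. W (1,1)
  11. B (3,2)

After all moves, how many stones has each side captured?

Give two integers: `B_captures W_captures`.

Move 1: B@(1,0) -> caps B=0 W=0
Move 2: W@(3,0) -> caps B=0 W=0
Move 3: B@(2,3) -> caps B=0 W=0
Move 4: W@(2,1) -> caps B=0 W=0
Move 5: B@(3,1) -> caps B=0 W=0
Move 6: W@(3,3) -> caps B=0 W=0
Move 7: B@(0,2) -> caps B=0 W=0
Move 8: W@(0,0) -> caps B=0 W=0
Move 9: B@(2,2) -> caps B=0 W=0
Move 10: W@(1,1) -> caps B=0 W=0
Move 11: B@(3,2) -> caps B=1 W=0

Answer: 1 0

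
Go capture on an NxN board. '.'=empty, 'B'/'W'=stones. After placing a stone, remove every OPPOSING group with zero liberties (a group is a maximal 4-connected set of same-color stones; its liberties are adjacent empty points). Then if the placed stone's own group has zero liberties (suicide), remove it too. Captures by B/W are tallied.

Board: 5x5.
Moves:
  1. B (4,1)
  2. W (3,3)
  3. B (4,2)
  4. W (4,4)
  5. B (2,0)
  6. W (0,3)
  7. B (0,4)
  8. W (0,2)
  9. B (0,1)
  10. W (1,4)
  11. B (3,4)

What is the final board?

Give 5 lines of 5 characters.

Answer: .BWW.
....W
B....
...WB
.BB.W

Derivation:
Move 1: B@(4,1) -> caps B=0 W=0
Move 2: W@(3,3) -> caps B=0 W=0
Move 3: B@(4,2) -> caps B=0 W=0
Move 4: W@(4,4) -> caps B=0 W=0
Move 5: B@(2,0) -> caps B=0 W=0
Move 6: W@(0,3) -> caps B=0 W=0
Move 7: B@(0,4) -> caps B=0 W=0
Move 8: W@(0,2) -> caps B=0 W=0
Move 9: B@(0,1) -> caps B=0 W=0
Move 10: W@(1,4) -> caps B=0 W=1
Move 11: B@(3,4) -> caps B=0 W=1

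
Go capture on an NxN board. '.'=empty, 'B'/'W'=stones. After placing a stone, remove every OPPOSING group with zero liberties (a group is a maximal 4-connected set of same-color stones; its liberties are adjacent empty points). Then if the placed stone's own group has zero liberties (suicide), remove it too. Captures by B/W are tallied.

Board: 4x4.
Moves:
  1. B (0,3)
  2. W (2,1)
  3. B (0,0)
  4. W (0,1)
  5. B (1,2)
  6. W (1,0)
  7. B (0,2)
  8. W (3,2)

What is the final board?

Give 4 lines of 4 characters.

Answer: .WBB
W.B.
.W..
..W.

Derivation:
Move 1: B@(0,3) -> caps B=0 W=0
Move 2: W@(2,1) -> caps B=0 W=0
Move 3: B@(0,0) -> caps B=0 W=0
Move 4: W@(0,1) -> caps B=0 W=0
Move 5: B@(1,2) -> caps B=0 W=0
Move 6: W@(1,0) -> caps B=0 W=1
Move 7: B@(0,2) -> caps B=0 W=1
Move 8: W@(3,2) -> caps B=0 W=1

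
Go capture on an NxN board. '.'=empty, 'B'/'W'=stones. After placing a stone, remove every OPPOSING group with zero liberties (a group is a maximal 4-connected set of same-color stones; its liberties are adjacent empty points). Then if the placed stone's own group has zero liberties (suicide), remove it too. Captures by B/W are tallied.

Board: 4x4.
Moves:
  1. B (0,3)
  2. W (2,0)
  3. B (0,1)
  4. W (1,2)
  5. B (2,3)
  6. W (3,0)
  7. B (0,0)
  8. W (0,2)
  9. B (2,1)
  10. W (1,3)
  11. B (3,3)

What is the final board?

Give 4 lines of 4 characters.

Move 1: B@(0,3) -> caps B=0 W=0
Move 2: W@(2,0) -> caps B=0 W=0
Move 3: B@(0,1) -> caps B=0 W=0
Move 4: W@(1,2) -> caps B=0 W=0
Move 5: B@(2,3) -> caps B=0 W=0
Move 6: W@(3,0) -> caps B=0 W=0
Move 7: B@(0,0) -> caps B=0 W=0
Move 8: W@(0,2) -> caps B=0 W=0
Move 9: B@(2,1) -> caps B=0 W=0
Move 10: W@(1,3) -> caps B=0 W=1
Move 11: B@(3,3) -> caps B=0 W=1

Answer: BBW.
..WW
WB.B
W..B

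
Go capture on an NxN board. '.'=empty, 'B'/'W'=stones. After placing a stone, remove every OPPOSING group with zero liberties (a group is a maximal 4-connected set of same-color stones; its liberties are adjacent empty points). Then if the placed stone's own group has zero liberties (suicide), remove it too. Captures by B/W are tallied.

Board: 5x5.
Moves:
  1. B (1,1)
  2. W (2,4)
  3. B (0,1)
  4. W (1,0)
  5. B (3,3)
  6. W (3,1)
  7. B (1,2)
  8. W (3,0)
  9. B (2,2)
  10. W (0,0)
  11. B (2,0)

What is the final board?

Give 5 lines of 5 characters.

Answer: .B...
.BB..
B.B.W
WW.B.
.....

Derivation:
Move 1: B@(1,1) -> caps B=0 W=0
Move 2: W@(2,4) -> caps B=0 W=0
Move 3: B@(0,1) -> caps B=0 W=0
Move 4: W@(1,0) -> caps B=0 W=0
Move 5: B@(3,3) -> caps B=0 W=0
Move 6: W@(3,1) -> caps B=0 W=0
Move 7: B@(1,2) -> caps B=0 W=0
Move 8: W@(3,0) -> caps B=0 W=0
Move 9: B@(2,2) -> caps B=0 W=0
Move 10: W@(0,0) -> caps B=0 W=0
Move 11: B@(2,0) -> caps B=2 W=0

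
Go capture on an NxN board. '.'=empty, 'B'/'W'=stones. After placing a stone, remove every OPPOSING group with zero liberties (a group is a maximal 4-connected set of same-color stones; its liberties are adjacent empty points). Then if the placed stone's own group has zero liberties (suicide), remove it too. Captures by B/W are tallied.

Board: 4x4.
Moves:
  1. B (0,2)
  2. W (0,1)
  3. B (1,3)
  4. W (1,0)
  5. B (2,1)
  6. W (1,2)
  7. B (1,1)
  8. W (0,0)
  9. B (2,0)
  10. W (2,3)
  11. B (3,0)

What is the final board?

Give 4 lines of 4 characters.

Answer: ..B.
.BWB
BB.W
B...

Derivation:
Move 1: B@(0,2) -> caps B=0 W=0
Move 2: W@(0,1) -> caps B=0 W=0
Move 3: B@(1,3) -> caps B=0 W=0
Move 4: W@(1,0) -> caps B=0 W=0
Move 5: B@(2,1) -> caps B=0 W=0
Move 6: W@(1,2) -> caps B=0 W=0
Move 7: B@(1,1) -> caps B=0 W=0
Move 8: W@(0,0) -> caps B=0 W=0
Move 9: B@(2,0) -> caps B=3 W=0
Move 10: W@(2,3) -> caps B=3 W=0
Move 11: B@(3,0) -> caps B=3 W=0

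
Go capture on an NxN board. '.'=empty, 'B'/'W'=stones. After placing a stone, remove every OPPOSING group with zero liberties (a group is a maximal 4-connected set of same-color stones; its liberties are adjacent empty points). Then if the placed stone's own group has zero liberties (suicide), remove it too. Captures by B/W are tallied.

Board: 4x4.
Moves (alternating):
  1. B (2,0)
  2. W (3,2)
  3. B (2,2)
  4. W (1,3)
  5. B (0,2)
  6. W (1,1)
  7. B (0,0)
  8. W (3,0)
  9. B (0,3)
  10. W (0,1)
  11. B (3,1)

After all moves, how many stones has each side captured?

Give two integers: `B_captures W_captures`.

Answer: 1 0

Derivation:
Move 1: B@(2,0) -> caps B=0 W=0
Move 2: W@(3,2) -> caps B=0 W=0
Move 3: B@(2,2) -> caps B=0 W=0
Move 4: W@(1,3) -> caps B=0 W=0
Move 5: B@(0,2) -> caps B=0 W=0
Move 6: W@(1,1) -> caps B=0 W=0
Move 7: B@(0,0) -> caps B=0 W=0
Move 8: W@(3,0) -> caps B=0 W=0
Move 9: B@(0,3) -> caps B=0 W=0
Move 10: W@(0,1) -> caps B=0 W=0
Move 11: B@(3,1) -> caps B=1 W=0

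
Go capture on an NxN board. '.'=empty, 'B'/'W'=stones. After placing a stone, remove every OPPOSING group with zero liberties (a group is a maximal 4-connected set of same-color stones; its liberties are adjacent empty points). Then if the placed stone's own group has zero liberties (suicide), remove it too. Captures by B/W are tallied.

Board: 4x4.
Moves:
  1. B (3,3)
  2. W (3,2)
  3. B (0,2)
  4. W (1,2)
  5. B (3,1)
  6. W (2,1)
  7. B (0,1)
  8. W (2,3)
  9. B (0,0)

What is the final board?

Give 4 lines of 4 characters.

Answer: BBB.
..W.
.W.W
.BW.

Derivation:
Move 1: B@(3,3) -> caps B=0 W=0
Move 2: W@(3,2) -> caps B=0 W=0
Move 3: B@(0,2) -> caps B=0 W=0
Move 4: W@(1,2) -> caps B=0 W=0
Move 5: B@(3,1) -> caps B=0 W=0
Move 6: W@(2,1) -> caps B=0 W=0
Move 7: B@(0,1) -> caps B=0 W=0
Move 8: W@(2,3) -> caps B=0 W=1
Move 9: B@(0,0) -> caps B=0 W=1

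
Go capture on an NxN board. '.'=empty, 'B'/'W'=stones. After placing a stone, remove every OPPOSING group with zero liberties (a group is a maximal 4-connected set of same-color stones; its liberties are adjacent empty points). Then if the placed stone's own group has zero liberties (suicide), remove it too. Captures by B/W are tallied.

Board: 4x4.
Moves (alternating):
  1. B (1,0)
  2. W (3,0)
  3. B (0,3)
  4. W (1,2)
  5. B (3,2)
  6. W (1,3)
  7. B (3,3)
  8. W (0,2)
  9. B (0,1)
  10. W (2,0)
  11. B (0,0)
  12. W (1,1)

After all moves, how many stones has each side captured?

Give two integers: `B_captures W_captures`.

Answer: 0 4

Derivation:
Move 1: B@(1,0) -> caps B=0 W=0
Move 2: W@(3,0) -> caps B=0 W=0
Move 3: B@(0,3) -> caps B=0 W=0
Move 4: W@(1,2) -> caps B=0 W=0
Move 5: B@(3,2) -> caps B=0 W=0
Move 6: W@(1,3) -> caps B=0 W=0
Move 7: B@(3,3) -> caps B=0 W=0
Move 8: W@(0,2) -> caps B=0 W=1
Move 9: B@(0,1) -> caps B=0 W=1
Move 10: W@(2,0) -> caps B=0 W=1
Move 11: B@(0,0) -> caps B=0 W=1
Move 12: W@(1,1) -> caps B=0 W=4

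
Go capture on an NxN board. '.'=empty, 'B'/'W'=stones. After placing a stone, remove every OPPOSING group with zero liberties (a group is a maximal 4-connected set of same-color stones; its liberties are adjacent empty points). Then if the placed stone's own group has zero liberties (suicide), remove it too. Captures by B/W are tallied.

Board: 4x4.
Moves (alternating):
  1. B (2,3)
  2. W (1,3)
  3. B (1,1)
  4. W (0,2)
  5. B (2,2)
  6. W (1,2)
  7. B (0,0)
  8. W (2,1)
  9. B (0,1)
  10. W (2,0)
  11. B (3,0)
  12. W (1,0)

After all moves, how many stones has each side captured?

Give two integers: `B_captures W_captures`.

Move 1: B@(2,3) -> caps B=0 W=0
Move 2: W@(1,3) -> caps B=0 W=0
Move 3: B@(1,1) -> caps B=0 W=0
Move 4: W@(0,2) -> caps B=0 W=0
Move 5: B@(2,2) -> caps B=0 W=0
Move 6: W@(1,2) -> caps B=0 W=0
Move 7: B@(0,0) -> caps B=0 W=0
Move 8: W@(2,1) -> caps B=0 W=0
Move 9: B@(0,1) -> caps B=0 W=0
Move 10: W@(2,0) -> caps B=0 W=0
Move 11: B@(3,0) -> caps B=0 W=0
Move 12: W@(1,0) -> caps B=0 W=3

Answer: 0 3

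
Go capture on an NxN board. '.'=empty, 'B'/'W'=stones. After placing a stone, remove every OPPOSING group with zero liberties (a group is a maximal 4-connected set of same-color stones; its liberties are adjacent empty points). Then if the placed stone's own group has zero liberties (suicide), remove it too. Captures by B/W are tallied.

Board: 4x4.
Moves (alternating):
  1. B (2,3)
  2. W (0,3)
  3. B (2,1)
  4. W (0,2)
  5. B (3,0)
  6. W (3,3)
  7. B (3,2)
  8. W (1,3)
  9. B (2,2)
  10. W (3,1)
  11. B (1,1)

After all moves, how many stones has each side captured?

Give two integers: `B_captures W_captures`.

Answer: 1 0

Derivation:
Move 1: B@(2,3) -> caps B=0 W=0
Move 2: W@(0,3) -> caps B=0 W=0
Move 3: B@(2,1) -> caps B=0 W=0
Move 4: W@(0,2) -> caps B=0 W=0
Move 5: B@(3,0) -> caps B=0 W=0
Move 6: W@(3,3) -> caps B=0 W=0
Move 7: B@(3,2) -> caps B=1 W=0
Move 8: W@(1,3) -> caps B=1 W=0
Move 9: B@(2,2) -> caps B=1 W=0
Move 10: W@(3,1) -> caps B=1 W=0
Move 11: B@(1,1) -> caps B=1 W=0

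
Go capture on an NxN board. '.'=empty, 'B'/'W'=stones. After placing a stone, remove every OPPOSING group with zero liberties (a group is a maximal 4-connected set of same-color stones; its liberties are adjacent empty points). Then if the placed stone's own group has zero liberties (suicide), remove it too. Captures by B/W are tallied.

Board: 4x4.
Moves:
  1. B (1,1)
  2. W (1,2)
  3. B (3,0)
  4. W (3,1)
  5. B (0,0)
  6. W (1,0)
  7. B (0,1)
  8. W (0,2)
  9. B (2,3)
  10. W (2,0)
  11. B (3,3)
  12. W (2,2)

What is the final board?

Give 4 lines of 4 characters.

Answer: BBW.
WBW.
W.WB
.W.B

Derivation:
Move 1: B@(1,1) -> caps B=0 W=0
Move 2: W@(1,2) -> caps B=0 W=0
Move 3: B@(3,0) -> caps B=0 W=0
Move 4: W@(3,1) -> caps B=0 W=0
Move 5: B@(0,0) -> caps B=0 W=0
Move 6: W@(1,0) -> caps B=0 W=0
Move 7: B@(0,1) -> caps B=0 W=0
Move 8: W@(0,2) -> caps B=0 W=0
Move 9: B@(2,3) -> caps B=0 W=0
Move 10: W@(2,0) -> caps B=0 W=1
Move 11: B@(3,3) -> caps B=0 W=1
Move 12: W@(2,2) -> caps B=0 W=1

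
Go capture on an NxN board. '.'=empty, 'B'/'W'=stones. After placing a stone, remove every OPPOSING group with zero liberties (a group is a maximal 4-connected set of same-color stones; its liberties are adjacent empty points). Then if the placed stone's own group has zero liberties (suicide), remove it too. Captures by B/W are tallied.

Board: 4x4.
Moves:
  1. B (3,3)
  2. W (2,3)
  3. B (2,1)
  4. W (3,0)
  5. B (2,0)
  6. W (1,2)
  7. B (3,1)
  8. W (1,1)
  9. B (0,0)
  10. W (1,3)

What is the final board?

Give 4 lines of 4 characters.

Move 1: B@(3,3) -> caps B=0 W=0
Move 2: W@(2,3) -> caps B=0 W=0
Move 3: B@(2,1) -> caps B=0 W=0
Move 4: W@(3,0) -> caps B=0 W=0
Move 5: B@(2,0) -> caps B=0 W=0
Move 6: W@(1,2) -> caps B=0 W=0
Move 7: B@(3,1) -> caps B=1 W=0
Move 8: W@(1,1) -> caps B=1 W=0
Move 9: B@(0,0) -> caps B=1 W=0
Move 10: W@(1,3) -> caps B=1 W=0

Answer: B...
.WWW
BB.W
.B.B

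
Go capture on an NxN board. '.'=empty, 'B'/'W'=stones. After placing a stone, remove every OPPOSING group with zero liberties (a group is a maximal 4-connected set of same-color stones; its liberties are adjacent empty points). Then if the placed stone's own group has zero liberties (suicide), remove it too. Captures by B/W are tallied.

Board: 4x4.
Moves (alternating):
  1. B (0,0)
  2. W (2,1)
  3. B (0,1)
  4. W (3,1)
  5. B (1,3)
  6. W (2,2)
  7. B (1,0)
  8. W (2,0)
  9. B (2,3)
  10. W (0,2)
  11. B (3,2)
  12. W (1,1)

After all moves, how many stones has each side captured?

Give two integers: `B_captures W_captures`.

Answer: 0 3

Derivation:
Move 1: B@(0,0) -> caps B=0 W=0
Move 2: W@(2,1) -> caps B=0 W=0
Move 3: B@(0,1) -> caps B=0 W=0
Move 4: W@(3,1) -> caps B=0 W=0
Move 5: B@(1,3) -> caps B=0 W=0
Move 6: W@(2,2) -> caps B=0 W=0
Move 7: B@(1,0) -> caps B=0 W=0
Move 8: W@(2,0) -> caps B=0 W=0
Move 9: B@(2,3) -> caps B=0 W=0
Move 10: W@(0,2) -> caps B=0 W=0
Move 11: B@(3,2) -> caps B=0 W=0
Move 12: W@(1,1) -> caps B=0 W=3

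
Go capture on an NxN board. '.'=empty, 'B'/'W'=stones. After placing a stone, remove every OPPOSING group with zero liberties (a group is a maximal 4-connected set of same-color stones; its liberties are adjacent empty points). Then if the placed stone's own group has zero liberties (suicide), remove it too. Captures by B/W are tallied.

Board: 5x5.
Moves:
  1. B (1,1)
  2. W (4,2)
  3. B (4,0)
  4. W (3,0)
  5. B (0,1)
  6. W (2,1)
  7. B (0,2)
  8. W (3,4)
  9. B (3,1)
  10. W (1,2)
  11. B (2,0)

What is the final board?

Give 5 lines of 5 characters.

Move 1: B@(1,1) -> caps B=0 W=0
Move 2: W@(4,2) -> caps B=0 W=0
Move 3: B@(4,0) -> caps B=0 W=0
Move 4: W@(3,0) -> caps B=0 W=0
Move 5: B@(0,1) -> caps B=0 W=0
Move 6: W@(2,1) -> caps B=0 W=0
Move 7: B@(0,2) -> caps B=0 W=0
Move 8: W@(3,4) -> caps B=0 W=0
Move 9: B@(3,1) -> caps B=0 W=0
Move 10: W@(1,2) -> caps B=0 W=0
Move 11: B@(2,0) -> caps B=1 W=0

Answer: .BB..
.BW..
BW...
.B..W
B.W..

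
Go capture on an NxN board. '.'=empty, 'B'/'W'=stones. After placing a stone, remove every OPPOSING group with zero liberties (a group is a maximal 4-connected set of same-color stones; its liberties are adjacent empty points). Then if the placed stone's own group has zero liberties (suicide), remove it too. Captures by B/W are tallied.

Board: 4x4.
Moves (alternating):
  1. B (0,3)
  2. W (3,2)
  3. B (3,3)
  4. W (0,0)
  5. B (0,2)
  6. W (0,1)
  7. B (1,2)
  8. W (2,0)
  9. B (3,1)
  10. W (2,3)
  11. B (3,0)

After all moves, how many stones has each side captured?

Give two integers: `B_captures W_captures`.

Answer: 0 1

Derivation:
Move 1: B@(0,3) -> caps B=0 W=0
Move 2: W@(3,2) -> caps B=0 W=0
Move 3: B@(3,3) -> caps B=0 W=0
Move 4: W@(0,0) -> caps B=0 W=0
Move 5: B@(0,2) -> caps B=0 W=0
Move 6: W@(0,1) -> caps B=0 W=0
Move 7: B@(1,2) -> caps B=0 W=0
Move 8: W@(2,0) -> caps B=0 W=0
Move 9: B@(3,1) -> caps B=0 W=0
Move 10: W@(2,3) -> caps B=0 W=1
Move 11: B@(3,0) -> caps B=0 W=1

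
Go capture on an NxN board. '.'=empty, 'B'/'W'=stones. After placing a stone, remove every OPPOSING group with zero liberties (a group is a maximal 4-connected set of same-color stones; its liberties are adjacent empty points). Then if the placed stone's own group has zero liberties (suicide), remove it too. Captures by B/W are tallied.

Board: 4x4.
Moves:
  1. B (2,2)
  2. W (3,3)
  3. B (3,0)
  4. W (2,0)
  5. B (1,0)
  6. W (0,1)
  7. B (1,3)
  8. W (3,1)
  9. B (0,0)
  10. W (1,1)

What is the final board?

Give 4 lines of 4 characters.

Move 1: B@(2,2) -> caps B=0 W=0
Move 2: W@(3,3) -> caps B=0 W=0
Move 3: B@(3,0) -> caps B=0 W=0
Move 4: W@(2,0) -> caps B=0 W=0
Move 5: B@(1,0) -> caps B=0 W=0
Move 6: W@(0,1) -> caps B=0 W=0
Move 7: B@(1,3) -> caps B=0 W=0
Move 8: W@(3,1) -> caps B=0 W=1
Move 9: B@(0,0) -> caps B=0 W=1
Move 10: W@(1,1) -> caps B=0 W=3

Answer: .W..
.W.B
W.B.
.W.W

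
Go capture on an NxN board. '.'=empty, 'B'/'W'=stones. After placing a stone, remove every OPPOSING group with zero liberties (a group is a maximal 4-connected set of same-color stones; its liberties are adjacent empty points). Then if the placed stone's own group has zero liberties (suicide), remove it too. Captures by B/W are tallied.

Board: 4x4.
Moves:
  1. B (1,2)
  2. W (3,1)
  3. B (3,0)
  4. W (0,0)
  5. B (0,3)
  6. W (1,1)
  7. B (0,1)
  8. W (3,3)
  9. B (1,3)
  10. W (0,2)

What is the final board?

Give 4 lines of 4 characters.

Answer: W.WB
.WBB
....
BW.W

Derivation:
Move 1: B@(1,2) -> caps B=0 W=0
Move 2: W@(3,1) -> caps B=0 W=0
Move 3: B@(3,0) -> caps B=0 W=0
Move 4: W@(0,0) -> caps B=0 W=0
Move 5: B@(0,3) -> caps B=0 W=0
Move 6: W@(1,1) -> caps B=0 W=0
Move 7: B@(0,1) -> caps B=0 W=0
Move 8: W@(3,3) -> caps B=0 W=0
Move 9: B@(1,3) -> caps B=0 W=0
Move 10: W@(0,2) -> caps B=0 W=1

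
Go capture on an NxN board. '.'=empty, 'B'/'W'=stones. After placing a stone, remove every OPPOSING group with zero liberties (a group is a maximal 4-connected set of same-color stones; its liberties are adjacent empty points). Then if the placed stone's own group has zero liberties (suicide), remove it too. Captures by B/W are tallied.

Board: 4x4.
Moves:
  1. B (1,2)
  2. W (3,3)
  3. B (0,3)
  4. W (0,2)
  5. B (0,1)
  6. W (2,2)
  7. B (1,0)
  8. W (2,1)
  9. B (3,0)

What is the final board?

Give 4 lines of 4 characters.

Answer: .B.B
B.B.
.WW.
B..W

Derivation:
Move 1: B@(1,2) -> caps B=0 W=0
Move 2: W@(3,3) -> caps B=0 W=0
Move 3: B@(0,3) -> caps B=0 W=0
Move 4: W@(0,2) -> caps B=0 W=0
Move 5: B@(0,1) -> caps B=1 W=0
Move 6: W@(2,2) -> caps B=1 W=0
Move 7: B@(1,0) -> caps B=1 W=0
Move 8: W@(2,1) -> caps B=1 W=0
Move 9: B@(3,0) -> caps B=1 W=0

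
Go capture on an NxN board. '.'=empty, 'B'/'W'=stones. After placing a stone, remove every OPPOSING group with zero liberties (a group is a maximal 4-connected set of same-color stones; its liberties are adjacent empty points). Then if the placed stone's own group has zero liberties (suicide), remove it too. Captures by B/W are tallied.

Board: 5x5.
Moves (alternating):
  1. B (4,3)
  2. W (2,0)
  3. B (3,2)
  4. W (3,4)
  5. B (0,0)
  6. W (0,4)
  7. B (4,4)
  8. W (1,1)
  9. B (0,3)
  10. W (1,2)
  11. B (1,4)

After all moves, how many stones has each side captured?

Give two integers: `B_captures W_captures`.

Answer: 1 0

Derivation:
Move 1: B@(4,3) -> caps B=0 W=0
Move 2: W@(2,0) -> caps B=0 W=0
Move 3: B@(3,2) -> caps B=0 W=0
Move 4: W@(3,4) -> caps B=0 W=0
Move 5: B@(0,0) -> caps B=0 W=0
Move 6: W@(0,4) -> caps B=0 W=0
Move 7: B@(4,4) -> caps B=0 W=0
Move 8: W@(1,1) -> caps B=0 W=0
Move 9: B@(0,3) -> caps B=0 W=0
Move 10: W@(1,2) -> caps B=0 W=0
Move 11: B@(1,4) -> caps B=1 W=0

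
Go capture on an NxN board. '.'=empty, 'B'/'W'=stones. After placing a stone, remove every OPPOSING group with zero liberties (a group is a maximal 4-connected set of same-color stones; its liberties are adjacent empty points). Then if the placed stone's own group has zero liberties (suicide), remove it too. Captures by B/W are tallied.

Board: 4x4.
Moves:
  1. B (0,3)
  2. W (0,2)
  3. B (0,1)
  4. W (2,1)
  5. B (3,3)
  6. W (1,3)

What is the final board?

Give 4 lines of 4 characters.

Move 1: B@(0,3) -> caps B=0 W=0
Move 2: W@(0,2) -> caps B=0 W=0
Move 3: B@(0,1) -> caps B=0 W=0
Move 4: W@(2,1) -> caps B=0 W=0
Move 5: B@(3,3) -> caps B=0 W=0
Move 6: W@(1,3) -> caps B=0 W=1

Answer: .BW.
...W
.W..
...B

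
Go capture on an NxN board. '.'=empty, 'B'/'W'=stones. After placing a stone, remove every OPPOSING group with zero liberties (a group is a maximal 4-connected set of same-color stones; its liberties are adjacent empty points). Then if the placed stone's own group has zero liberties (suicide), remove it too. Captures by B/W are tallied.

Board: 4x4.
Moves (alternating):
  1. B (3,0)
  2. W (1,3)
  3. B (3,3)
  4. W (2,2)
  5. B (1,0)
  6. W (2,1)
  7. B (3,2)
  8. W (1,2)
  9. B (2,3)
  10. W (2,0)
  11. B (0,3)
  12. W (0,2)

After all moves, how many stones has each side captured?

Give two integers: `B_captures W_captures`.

Move 1: B@(3,0) -> caps B=0 W=0
Move 2: W@(1,3) -> caps B=0 W=0
Move 3: B@(3,3) -> caps B=0 W=0
Move 4: W@(2,2) -> caps B=0 W=0
Move 5: B@(1,0) -> caps B=0 W=0
Move 6: W@(2,1) -> caps B=0 W=0
Move 7: B@(3,2) -> caps B=0 W=0
Move 8: W@(1,2) -> caps B=0 W=0
Move 9: B@(2,3) -> caps B=0 W=0
Move 10: W@(2,0) -> caps B=0 W=0
Move 11: B@(0,3) -> caps B=0 W=0
Move 12: W@(0,2) -> caps B=0 W=1

Answer: 0 1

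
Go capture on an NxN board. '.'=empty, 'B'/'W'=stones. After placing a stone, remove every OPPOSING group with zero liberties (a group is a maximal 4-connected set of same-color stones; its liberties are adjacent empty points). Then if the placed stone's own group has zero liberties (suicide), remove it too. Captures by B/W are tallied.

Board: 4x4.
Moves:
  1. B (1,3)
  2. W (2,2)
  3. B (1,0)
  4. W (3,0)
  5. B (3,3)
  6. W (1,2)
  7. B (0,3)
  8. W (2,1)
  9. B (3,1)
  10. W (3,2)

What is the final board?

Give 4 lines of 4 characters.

Answer: ...B
B.WB
.WW.
W.WB

Derivation:
Move 1: B@(1,3) -> caps B=0 W=0
Move 2: W@(2,2) -> caps B=0 W=0
Move 3: B@(1,0) -> caps B=0 W=0
Move 4: W@(3,0) -> caps B=0 W=0
Move 5: B@(3,3) -> caps B=0 W=0
Move 6: W@(1,2) -> caps B=0 W=0
Move 7: B@(0,3) -> caps B=0 W=0
Move 8: W@(2,1) -> caps B=0 W=0
Move 9: B@(3,1) -> caps B=0 W=0
Move 10: W@(3,2) -> caps B=0 W=1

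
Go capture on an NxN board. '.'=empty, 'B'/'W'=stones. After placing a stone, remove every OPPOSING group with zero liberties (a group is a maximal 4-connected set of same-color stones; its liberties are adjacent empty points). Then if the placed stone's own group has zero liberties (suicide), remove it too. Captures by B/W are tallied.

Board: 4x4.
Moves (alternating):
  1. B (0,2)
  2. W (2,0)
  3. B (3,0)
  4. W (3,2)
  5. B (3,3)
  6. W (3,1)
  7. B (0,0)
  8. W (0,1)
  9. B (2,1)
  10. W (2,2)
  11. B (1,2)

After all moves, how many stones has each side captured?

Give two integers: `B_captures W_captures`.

Move 1: B@(0,2) -> caps B=0 W=0
Move 2: W@(2,0) -> caps B=0 W=0
Move 3: B@(3,0) -> caps B=0 W=0
Move 4: W@(3,2) -> caps B=0 W=0
Move 5: B@(3,3) -> caps B=0 W=0
Move 6: W@(3,1) -> caps B=0 W=1
Move 7: B@(0,0) -> caps B=0 W=1
Move 8: W@(0,1) -> caps B=0 W=1
Move 9: B@(2,1) -> caps B=0 W=1
Move 10: W@(2,2) -> caps B=0 W=1
Move 11: B@(1,2) -> caps B=0 W=1

Answer: 0 1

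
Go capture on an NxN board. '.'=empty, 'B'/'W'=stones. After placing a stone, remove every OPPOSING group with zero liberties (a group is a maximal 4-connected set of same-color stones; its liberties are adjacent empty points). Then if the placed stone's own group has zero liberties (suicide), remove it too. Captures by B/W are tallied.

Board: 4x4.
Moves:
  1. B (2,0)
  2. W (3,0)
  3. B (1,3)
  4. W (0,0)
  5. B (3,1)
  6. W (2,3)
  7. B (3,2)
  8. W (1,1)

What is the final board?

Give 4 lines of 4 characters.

Move 1: B@(2,0) -> caps B=0 W=0
Move 2: W@(3,0) -> caps B=0 W=0
Move 3: B@(1,3) -> caps B=0 W=0
Move 4: W@(0,0) -> caps B=0 W=0
Move 5: B@(3,1) -> caps B=1 W=0
Move 6: W@(2,3) -> caps B=1 W=0
Move 7: B@(3,2) -> caps B=1 W=0
Move 8: W@(1,1) -> caps B=1 W=0

Answer: W...
.W.B
B..W
.BB.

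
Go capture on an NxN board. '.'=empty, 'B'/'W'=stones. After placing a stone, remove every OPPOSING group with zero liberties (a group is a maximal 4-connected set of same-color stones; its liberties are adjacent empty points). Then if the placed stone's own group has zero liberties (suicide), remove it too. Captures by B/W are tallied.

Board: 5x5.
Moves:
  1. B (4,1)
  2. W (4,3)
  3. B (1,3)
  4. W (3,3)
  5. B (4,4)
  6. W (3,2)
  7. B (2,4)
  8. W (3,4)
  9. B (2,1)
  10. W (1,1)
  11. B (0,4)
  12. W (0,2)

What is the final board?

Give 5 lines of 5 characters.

Answer: ..W.B
.W.B.
.B..B
..WWW
.B.W.

Derivation:
Move 1: B@(4,1) -> caps B=0 W=0
Move 2: W@(4,3) -> caps B=0 W=0
Move 3: B@(1,3) -> caps B=0 W=0
Move 4: W@(3,3) -> caps B=0 W=0
Move 5: B@(4,4) -> caps B=0 W=0
Move 6: W@(3,2) -> caps B=0 W=0
Move 7: B@(2,4) -> caps B=0 W=0
Move 8: W@(3,4) -> caps B=0 W=1
Move 9: B@(2,1) -> caps B=0 W=1
Move 10: W@(1,1) -> caps B=0 W=1
Move 11: B@(0,4) -> caps B=0 W=1
Move 12: W@(0,2) -> caps B=0 W=1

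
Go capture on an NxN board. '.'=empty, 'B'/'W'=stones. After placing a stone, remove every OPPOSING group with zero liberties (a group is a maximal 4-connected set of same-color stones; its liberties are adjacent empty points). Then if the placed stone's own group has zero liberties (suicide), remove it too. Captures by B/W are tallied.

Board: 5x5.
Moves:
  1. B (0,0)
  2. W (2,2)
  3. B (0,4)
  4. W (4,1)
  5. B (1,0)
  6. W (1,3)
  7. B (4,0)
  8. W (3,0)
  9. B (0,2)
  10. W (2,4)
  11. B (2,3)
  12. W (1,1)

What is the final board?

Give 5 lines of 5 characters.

Move 1: B@(0,0) -> caps B=0 W=0
Move 2: W@(2,2) -> caps B=0 W=0
Move 3: B@(0,4) -> caps B=0 W=0
Move 4: W@(4,1) -> caps B=0 W=0
Move 5: B@(1,0) -> caps B=0 W=0
Move 6: W@(1,3) -> caps B=0 W=0
Move 7: B@(4,0) -> caps B=0 W=0
Move 8: W@(3,0) -> caps B=0 W=1
Move 9: B@(0,2) -> caps B=0 W=1
Move 10: W@(2,4) -> caps B=0 W=1
Move 11: B@(2,3) -> caps B=0 W=1
Move 12: W@(1,1) -> caps B=0 W=1

Answer: B.B.B
BW.W.
..WBW
W....
.W...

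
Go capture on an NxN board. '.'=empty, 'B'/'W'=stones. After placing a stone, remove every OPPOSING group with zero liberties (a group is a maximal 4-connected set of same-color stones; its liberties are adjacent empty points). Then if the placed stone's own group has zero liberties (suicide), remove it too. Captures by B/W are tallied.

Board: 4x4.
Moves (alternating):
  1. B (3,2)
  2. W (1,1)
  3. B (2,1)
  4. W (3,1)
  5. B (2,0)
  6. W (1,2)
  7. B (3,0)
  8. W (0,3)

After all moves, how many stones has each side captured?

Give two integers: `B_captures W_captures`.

Move 1: B@(3,2) -> caps B=0 W=0
Move 2: W@(1,1) -> caps B=0 W=0
Move 3: B@(2,1) -> caps B=0 W=0
Move 4: W@(3,1) -> caps B=0 W=0
Move 5: B@(2,0) -> caps B=0 W=0
Move 6: W@(1,2) -> caps B=0 W=0
Move 7: B@(3,0) -> caps B=1 W=0
Move 8: W@(0,3) -> caps B=1 W=0

Answer: 1 0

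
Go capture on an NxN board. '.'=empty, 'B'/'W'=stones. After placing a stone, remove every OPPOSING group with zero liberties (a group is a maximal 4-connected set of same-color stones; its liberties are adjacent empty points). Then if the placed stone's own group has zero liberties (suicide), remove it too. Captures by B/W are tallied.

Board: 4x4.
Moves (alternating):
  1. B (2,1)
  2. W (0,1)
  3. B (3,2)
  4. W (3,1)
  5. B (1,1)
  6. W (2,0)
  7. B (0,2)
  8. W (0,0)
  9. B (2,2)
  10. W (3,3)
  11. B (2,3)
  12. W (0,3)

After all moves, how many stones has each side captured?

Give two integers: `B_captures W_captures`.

Move 1: B@(2,1) -> caps B=0 W=0
Move 2: W@(0,1) -> caps B=0 W=0
Move 3: B@(3,2) -> caps B=0 W=0
Move 4: W@(3,1) -> caps B=0 W=0
Move 5: B@(1,1) -> caps B=0 W=0
Move 6: W@(2,0) -> caps B=0 W=0
Move 7: B@(0,2) -> caps B=0 W=0
Move 8: W@(0,0) -> caps B=0 W=0
Move 9: B@(2,2) -> caps B=0 W=0
Move 10: W@(3,3) -> caps B=0 W=0
Move 11: B@(2,3) -> caps B=1 W=0
Move 12: W@(0,3) -> caps B=1 W=0

Answer: 1 0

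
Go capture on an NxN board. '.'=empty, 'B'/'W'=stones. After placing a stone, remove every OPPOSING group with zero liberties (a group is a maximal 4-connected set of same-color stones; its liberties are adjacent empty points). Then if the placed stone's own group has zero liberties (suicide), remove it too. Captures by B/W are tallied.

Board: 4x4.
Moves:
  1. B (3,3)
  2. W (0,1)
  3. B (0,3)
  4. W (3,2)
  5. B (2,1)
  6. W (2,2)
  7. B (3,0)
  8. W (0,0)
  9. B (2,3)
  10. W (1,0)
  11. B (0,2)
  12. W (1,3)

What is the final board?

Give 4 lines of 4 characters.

Answer: WWBB
W..W
.BW.
B.W.

Derivation:
Move 1: B@(3,3) -> caps B=0 W=0
Move 2: W@(0,1) -> caps B=0 W=0
Move 3: B@(0,3) -> caps B=0 W=0
Move 4: W@(3,2) -> caps B=0 W=0
Move 5: B@(2,1) -> caps B=0 W=0
Move 6: W@(2,2) -> caps B=0 W=0
Move 7: B@(3,0) -> caps B=0 W=0
Move 8: W@(0,0) -> caps B=0 W=0
Move 9: B@(2,3) -> caps B=0 W=0
Move 10: W@(1,0) -> caps B=0 W=0
Move 11: B@(0,2) -> caps B=0 W=0
Move 12: W@(1,3) -> caps B=0 W=2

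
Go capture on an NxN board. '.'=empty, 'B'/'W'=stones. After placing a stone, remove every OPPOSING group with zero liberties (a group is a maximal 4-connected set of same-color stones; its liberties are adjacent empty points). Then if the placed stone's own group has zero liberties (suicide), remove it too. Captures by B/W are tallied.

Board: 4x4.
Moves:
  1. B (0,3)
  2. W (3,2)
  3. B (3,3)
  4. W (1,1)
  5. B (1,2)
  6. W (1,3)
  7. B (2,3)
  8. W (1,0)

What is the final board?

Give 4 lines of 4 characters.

Answer: ...B
WWB.
...B
..WB

Derivation:
Move 1: B@(0,3) -> caps B=0 W=0
Move 2: W@(3,2) -> caps B=0 W=0
Move 3: B@(3,3) -> caps B=0 W=0
Move 4: W@(1,1) -> caps B=0 W=0
Move 5: B@(1,2) -> caps B=0 W=0
Move 6: W@(1,3) -> caps B=0 W=0
Move 7: B@(2,3) -> caps B=1 W=0
Move 8: W@(1,0) -> caps B=1 W=0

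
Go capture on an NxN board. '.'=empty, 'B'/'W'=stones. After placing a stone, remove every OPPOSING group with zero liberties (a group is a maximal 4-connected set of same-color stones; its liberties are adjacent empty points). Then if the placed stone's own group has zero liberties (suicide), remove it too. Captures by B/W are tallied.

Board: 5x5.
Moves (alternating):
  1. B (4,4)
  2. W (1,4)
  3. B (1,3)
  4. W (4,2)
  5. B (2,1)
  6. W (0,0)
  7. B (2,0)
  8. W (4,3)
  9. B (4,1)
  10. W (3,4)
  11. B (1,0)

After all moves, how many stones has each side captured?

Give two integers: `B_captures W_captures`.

Answer: 0 1

Derivation:
Move 1: B@(4,4) -> caps B=0 W=0
Move 2: W@(1,4) -> caps B=0 W=0
Move 3: B@(1,3) -> caps B=0 W=0
Move 4: W@(4,2) -> caps B=0 W=0
Move 5: B@(2,1) -> caps B=0 W=0
Move 6: W@(0,0) -> caps B=0 W=0
Move 7: B@(2,0) -> caps B=0 W=0
Move 8: W@(4,3) -> caps B=0 W=0
Move 9: B@(4,1) -> caps B=0 W=0
Move 10: W@(3,4) -> caps B=0 W=1
Move 11: B@(1,0) -> caps B=0 W=1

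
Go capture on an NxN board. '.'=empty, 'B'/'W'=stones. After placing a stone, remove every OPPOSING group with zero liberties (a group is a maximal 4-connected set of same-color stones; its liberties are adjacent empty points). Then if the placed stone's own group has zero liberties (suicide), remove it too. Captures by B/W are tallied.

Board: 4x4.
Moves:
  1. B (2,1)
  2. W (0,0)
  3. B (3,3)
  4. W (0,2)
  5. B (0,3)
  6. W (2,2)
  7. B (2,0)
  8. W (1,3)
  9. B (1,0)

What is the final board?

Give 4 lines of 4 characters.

Move 1: B@(2,1) -> caps B=0 W=0
Move 2: W@(0,0) -> caps B=0 W=0
Move 3: B@(3,3) -> caps B=0 W=0
Move 4: W@(0,2) -> caps B=0 W=0
Move 5: B@(0,3) -> caps B=0 W=0
Move 6: W@(2,2) -> caps B=0 W=0
Move 7: B@(2,0) -> caps B=0 W=0
Move 8: W@(1,3) -> caps B=0 W=1
Move 9: B@(1,0) -> caps B=0 W=1

Answer: W.W.
B..W
BBW.
...B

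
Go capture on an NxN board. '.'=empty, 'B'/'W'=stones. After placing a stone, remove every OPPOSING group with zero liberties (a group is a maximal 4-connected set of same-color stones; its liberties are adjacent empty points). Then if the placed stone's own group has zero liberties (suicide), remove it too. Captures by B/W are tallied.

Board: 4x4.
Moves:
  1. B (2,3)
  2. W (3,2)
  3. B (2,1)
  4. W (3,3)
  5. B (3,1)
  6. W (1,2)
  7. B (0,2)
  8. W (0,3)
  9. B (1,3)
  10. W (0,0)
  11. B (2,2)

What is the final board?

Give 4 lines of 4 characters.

Move 1: B@(2,3) -> caps B=0 W=0
Move 2: W@(3,2) -> caps B=0 W=0
Move 3: B@(2,1) -> caps B=0 W=0
Move 4: W@(3,3) -> caps B=0 W=0
Move 5: B@(3,1) -> caps B=0 W=0
Move 6: W@(1,2) -> caps B=0 W=0
Move 7: B@(0,2) -> caps B=0 W=0
Move 8: W@(0,3) -> caps B=0 W=0
Move 9: B@(1,3) -> caps B=1 W=0
Move 10: W@(0,0) -> caps B=1 W=0
Move 11: B@(2,2) -> caps B=3 W=0

Answer: W.B.
..WB
.BBB
.B..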